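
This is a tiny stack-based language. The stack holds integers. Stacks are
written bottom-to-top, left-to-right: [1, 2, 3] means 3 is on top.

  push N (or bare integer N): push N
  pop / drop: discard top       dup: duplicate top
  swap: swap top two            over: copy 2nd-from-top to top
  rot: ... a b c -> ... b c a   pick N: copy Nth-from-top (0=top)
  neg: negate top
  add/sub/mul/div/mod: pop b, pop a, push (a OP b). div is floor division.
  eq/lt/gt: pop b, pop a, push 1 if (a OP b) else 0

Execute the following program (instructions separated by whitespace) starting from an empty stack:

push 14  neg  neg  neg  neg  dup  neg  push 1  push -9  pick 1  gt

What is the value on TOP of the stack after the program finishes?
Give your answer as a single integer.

Answer: 0

Derivation:
After 'push 14': [14]
After 'neg': [-14]
After 'neg': [14]
After 'neg': [-14]
After 'neg': [14]
After 'dup': [14, 14]
After 'neg': [14, -14]
After 'push 1': [14, -14, 1]
After 'push -9': [14, -14, 1, -9]
After 'pick 1': [14, -14, 1, -9, 1]
After 'gt': [14, -14, 1, 0]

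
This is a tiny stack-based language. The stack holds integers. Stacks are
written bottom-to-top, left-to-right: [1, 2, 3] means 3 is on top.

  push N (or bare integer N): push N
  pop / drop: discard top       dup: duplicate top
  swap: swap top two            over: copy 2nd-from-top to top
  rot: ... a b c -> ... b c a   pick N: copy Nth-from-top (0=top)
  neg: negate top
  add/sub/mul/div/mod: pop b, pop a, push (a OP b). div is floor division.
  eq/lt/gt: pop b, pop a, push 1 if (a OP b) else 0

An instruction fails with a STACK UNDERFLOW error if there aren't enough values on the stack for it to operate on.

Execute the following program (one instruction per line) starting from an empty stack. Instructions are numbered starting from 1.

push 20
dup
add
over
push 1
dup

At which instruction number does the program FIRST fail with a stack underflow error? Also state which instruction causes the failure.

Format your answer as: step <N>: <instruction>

Answer: step 4: over

Derivation:
Step 1 ('push 20'): stack = [20], depth = 1
Step 2 ('dup'): stack = [20, 20], depth = 2
Step 3 ('add'): stack = [40], depth = 1
Step 4 ('over'): needs 2 value(s) but depth is 1 — STACK UNDERFLOW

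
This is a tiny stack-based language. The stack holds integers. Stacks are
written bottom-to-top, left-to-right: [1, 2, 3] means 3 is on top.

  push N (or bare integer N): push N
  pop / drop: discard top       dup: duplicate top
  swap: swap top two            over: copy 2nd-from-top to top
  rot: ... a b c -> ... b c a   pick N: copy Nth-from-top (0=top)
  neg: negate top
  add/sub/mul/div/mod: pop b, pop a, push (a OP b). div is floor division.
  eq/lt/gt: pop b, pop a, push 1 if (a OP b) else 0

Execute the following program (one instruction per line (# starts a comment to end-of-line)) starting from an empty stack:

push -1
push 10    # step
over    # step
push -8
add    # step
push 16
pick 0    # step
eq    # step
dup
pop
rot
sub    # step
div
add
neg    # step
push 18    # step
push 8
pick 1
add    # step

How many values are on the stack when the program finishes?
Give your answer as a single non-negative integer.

After 'push -1': stack = [-1] (depth 1)
After 'push 10': stack = [-1, 10] (depth 2)
After 'over': stack = [-1, 10, -1] (depth 3)
After 'push -8': stack = [-1, 10, -1, -8] (depth 4)
After 'add': stack = [-1, 10, -9] (depth 3)
After 'push 16': stack = [-1, 10, -9, 16] (depth 4)
After 'pick 0': stack = [-1, 10, -9, 16, 16] (depth 5)
After 'eq': stack = [-1, 10, -9, 1] (depth 4)
After 'dup': stack = [-1, 10, -9, 1, 1] (depth 5)
After 'pop': stack = [-1, 10, -9, 1] (depth 4)
After 'rot': stack = [-1, -9, 1, 10] (depth 4)
After 'sub': stack = [-1, -9, -9] (depth 3)
After 'div': stack = [-1, 1] (depth 2)
After 'add': stack = [0] (depth 1)
After 'neg': stack = [0] (depth 1)
After 'push 18': stack = [0, 18] (depth 2)
After 'push 8': stack = [0, 18, 8] (depth 3)
After 'pick 1': stack = [0, 18, 8, 18] (depth 4)
After 'add': stack = [0, 18, 26] (depth 3)

Answer: 3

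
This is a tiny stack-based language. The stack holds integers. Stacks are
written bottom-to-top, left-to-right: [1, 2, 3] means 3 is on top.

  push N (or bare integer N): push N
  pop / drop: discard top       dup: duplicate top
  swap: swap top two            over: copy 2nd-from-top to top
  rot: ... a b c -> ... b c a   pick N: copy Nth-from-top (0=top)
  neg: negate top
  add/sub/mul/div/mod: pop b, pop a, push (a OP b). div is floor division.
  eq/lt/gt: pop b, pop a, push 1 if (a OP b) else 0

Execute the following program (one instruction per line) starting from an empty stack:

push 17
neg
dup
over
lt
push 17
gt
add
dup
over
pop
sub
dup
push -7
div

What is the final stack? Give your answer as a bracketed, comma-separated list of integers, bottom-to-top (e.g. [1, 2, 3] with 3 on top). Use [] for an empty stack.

After 'push 17': [17]
After 'neg': [-17]
After 'dup': [-17, -17]
After 'over': [-17, -17, -17]
After 'lt': [-17, 0]
After 'push 17': [-17, 0, 17]
After 'gt': [-17, 0]
After 'add': [-17]
After 'dup': [-17, -17]
After 'over': [-17, -17, -17]
After 'pop': [-17, -17]
After 'sub': [0]
After 'dup': [0, 0]
After 'push -7': [0, 0, -7]
After 'div': [0, 0]

Answer: [0, 0]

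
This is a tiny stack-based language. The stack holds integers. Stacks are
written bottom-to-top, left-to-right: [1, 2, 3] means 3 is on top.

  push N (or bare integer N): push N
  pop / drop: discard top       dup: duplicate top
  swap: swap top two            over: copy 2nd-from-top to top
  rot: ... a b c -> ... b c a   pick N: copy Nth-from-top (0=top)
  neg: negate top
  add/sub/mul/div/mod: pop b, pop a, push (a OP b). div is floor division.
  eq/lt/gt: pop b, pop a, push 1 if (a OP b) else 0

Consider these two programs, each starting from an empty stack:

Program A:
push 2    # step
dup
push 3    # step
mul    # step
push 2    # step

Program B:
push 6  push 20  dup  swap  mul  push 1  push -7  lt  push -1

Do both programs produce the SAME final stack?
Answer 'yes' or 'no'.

Program A trace:
  After 'push 2': [2]
  After 'dup': [2, 2]
  After 'push 3': [2, 2, 3]
  After 'mul': [2, 6]
  After 'push 2': [2, 6, 2]
Program A final stack: [2, 6, 2]

Program B trace:
  After 'push 6': [6]
  After 'push 20': [6, 20]
  After 'dup': [6, 20, 20]
  After 'swap': [6, 20, 20]
  After 'mul': [6, 400]
  After 'push 1': [6, 400, 1]
  After 'push -7': [6, 400, 1, -7]
  After 'lt': [6, 400, 0]
  After 'push -1': [6, 400, 0, -1]
Program B final stack: [6, 400, 0, -1]
Same: no

Answer: no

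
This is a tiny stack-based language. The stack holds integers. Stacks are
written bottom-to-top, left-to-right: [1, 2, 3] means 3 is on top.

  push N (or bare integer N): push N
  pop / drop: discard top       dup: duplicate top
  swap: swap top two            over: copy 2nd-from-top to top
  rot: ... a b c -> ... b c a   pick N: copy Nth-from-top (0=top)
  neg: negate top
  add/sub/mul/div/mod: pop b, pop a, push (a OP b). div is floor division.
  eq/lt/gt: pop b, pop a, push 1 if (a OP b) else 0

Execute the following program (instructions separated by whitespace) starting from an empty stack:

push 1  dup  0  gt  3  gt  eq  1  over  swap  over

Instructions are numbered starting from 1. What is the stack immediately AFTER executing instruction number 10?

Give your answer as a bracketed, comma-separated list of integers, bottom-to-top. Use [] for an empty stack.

Answer: [0, 0, 1]

Derivation:
Step 1 ('push 1'): [1]
Step 2 ('dup'): [1, 1]
Step 3 ('0'): [1, 1, 0]
Step 4 ('gt'): [1, 1]
Step 5 ('3'): [1, 1, 3]
Step 6 ('gt'): [1, 0]
Step 7 ('eq'): [0]
Step 8 ('1'): [0, 1]
Step 9 ('over'): [0, 1, 0]
Step 10 ('swap'): [0, 0, 1]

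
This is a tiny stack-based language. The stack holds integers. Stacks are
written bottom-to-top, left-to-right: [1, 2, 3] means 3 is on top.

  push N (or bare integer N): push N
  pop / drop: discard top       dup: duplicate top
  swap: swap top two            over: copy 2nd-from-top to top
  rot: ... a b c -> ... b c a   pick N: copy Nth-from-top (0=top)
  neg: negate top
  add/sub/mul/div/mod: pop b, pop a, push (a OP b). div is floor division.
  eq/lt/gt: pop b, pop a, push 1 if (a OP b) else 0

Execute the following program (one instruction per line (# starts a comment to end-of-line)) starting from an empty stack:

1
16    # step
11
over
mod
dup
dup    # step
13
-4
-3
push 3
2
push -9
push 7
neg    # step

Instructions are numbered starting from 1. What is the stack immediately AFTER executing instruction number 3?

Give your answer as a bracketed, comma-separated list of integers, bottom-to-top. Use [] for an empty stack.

Step 1 ('1'): [1]
Step 2 ('16'): [1, 16]
Step 3 ('11'): [1, 16, 11]

Answer: [1, 16, 11]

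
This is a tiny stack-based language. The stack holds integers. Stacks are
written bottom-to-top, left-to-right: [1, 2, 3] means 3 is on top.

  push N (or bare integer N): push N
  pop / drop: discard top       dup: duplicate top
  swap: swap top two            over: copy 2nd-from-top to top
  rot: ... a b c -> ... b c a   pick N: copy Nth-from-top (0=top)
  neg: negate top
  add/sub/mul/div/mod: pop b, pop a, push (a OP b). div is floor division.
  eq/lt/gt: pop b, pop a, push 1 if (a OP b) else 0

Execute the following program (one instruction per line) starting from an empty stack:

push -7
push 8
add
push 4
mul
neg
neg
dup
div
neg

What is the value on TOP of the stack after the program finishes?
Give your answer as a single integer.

Answer: -1

Derivation:
After 'push -7': [-7]
After 'push 8': [-7, 8]
After 'add': [1]
After 'push 4': [1, 4]
After 'mul': [4]
After 'neg': [-4]
After 'neg': [4]
After 'dup': [4, 4]
After 'div': [1]
After 'neg': [-1]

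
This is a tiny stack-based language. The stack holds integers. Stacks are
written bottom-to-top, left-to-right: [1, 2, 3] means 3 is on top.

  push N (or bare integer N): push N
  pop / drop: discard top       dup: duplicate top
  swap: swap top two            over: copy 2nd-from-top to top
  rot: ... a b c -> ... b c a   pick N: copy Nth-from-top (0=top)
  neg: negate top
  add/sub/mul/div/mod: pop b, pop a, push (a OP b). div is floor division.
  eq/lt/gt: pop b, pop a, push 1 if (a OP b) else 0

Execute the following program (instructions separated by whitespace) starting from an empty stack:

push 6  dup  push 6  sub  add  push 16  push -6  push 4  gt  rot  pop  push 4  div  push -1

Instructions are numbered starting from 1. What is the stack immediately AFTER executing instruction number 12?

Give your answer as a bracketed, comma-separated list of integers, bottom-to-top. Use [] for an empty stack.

Answer: [16, 0, 4]

Derivation:
Step 1 ('push 6'): [6]
Step 2 ('dup'): [6, 6]
Step 3 ('push 6'): [6, 6, 6]
Step 4 ('sub'): [6, 0]
Step 5 ('add'): [6]
Step 6 ('push 16'): [6, 16]
Step 7 ('push -6'): [6, 16, -6]
Step 8 ('push 4'): [6, 16, -6, 4]
Step 9 ('gt'): [6, 16, 0]
Step 10 ('rot'): [16, 0, 6]
Step 11 ('pop'): [16, 0]
Step 12 ('push 4'): [16, 0, 4]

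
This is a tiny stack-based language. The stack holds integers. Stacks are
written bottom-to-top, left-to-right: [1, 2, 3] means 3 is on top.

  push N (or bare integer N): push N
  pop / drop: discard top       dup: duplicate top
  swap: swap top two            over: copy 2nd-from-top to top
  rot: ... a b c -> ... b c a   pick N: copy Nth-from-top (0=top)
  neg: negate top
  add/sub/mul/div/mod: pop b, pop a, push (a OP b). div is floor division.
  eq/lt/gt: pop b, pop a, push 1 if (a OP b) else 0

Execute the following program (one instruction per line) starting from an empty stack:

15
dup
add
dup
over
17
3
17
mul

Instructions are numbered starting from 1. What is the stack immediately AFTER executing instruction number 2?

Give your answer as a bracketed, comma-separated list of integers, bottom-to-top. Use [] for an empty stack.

Step 1 ('15'): [15]
Step 2 ('dup'): [15, 15]

Answer: [15, 15]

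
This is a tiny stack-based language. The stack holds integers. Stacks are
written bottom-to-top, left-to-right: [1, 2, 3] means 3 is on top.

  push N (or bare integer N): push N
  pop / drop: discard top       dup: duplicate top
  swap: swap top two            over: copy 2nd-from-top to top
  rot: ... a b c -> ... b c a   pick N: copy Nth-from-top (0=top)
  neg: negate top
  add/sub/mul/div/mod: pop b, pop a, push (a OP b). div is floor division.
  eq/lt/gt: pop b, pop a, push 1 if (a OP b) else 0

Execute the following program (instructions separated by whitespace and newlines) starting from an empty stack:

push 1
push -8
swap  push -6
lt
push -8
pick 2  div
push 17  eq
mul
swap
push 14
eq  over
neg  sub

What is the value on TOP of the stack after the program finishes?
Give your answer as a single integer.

After 'push 1': [1]
After 'push -8': [1, -8]
After 'swap': [-8, 1]
After 'push -6': [-8, 1, -6]
After 'lt': [-8, 0]
After 'push -8': [-8, 0, -8]
After 'pick 2': [-8, 0, -8, -8]
After 'div': [-8, 0, 1]
After 'push 17': [-8, 0, 1, 17]
After 'eq': [-8, 0, 0]
After 'mul': [-8, 0]
After 'swap': [0, -8]
After 'push 14': [0, -8, 14]
After 'eq': [0, 0]
After 'over': [0, 0, 0]
After 'neg': [0, 0, 0]
After 'sub': [0, 0]

Answer: 0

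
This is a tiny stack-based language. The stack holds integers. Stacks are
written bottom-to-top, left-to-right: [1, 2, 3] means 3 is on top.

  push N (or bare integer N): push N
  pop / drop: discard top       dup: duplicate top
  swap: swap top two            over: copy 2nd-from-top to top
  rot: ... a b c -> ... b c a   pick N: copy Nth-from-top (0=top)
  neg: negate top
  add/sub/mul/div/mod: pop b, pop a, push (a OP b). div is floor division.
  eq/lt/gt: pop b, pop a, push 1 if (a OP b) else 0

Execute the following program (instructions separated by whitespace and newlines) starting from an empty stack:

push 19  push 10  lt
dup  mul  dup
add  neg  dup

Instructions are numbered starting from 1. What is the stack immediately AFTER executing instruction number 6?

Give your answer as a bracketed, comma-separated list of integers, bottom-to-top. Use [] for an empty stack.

Step 1 ('push 19'): [19]
Step 2 ('push 10'): [19, 10]
Step 3 ('lt'): [0]
Step 4 ('dup'): [0, 0]
Step 5 ('mul'): [0]
Step 6 ('dup'): [0, 0]

Answer: [0, 0]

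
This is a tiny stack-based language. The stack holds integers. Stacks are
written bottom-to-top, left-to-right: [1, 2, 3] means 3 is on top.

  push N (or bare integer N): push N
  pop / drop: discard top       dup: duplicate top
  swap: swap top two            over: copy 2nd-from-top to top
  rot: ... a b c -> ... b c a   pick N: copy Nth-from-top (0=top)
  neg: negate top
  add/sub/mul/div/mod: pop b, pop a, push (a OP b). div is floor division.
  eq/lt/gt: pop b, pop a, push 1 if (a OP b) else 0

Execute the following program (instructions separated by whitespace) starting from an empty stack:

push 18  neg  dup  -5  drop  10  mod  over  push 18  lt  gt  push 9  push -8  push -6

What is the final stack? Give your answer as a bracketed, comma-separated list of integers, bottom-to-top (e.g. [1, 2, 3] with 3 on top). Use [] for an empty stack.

After 'push 18': [18]
After 'neg': [-18]
After 'dup': [-18, -18]
After 'push -5': [-18, -18, -5]
After 'drop': [-18, -18]
After 'push 10': [-18, -18, 10]
After 'mod': [-18, 2]
After 'over': [-18, 2, -18]
After 'push 18': [-18, 2, -18, 18]
After 'lt': [-18, 2, 1]
After 'gt': [-18, 1]
After 'push 9': [-18, 1, 9]
After 'push -8': [-18, 1, 9, -8]
After 'push -6': [-18, 1, 9, -8, -6]

Answer: [-18, 1, 9, -8, -6]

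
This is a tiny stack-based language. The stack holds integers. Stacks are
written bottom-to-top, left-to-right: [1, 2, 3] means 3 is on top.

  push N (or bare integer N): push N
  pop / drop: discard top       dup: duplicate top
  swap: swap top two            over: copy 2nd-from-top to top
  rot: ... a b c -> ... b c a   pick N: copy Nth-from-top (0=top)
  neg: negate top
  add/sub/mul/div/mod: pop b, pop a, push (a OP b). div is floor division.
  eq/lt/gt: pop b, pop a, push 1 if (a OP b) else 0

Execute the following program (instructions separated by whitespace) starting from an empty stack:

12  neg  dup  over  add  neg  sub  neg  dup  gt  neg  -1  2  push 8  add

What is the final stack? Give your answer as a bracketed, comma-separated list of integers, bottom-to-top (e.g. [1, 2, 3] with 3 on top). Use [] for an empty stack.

Answer: [0, -1, 10]

Derivation:
After 'push 12': [12]
After 'neg': [-12]
After 'dup': [-12, -12]
After 'over': [-12, -12, -12]
After 'add': [-12, -24]
After 'neg': [-12, 24]
After 'sub': [-36]
After 'neg': [36]
After 'dup': [36, 36]
After 'gt': [0]
After 'neg': [0]
After 'push -1': [0, -1]
After 'push 2': [0, -1, 2]
After 'push 8': [0, -1, 2, 8]
After 'add': [0, -1, 10]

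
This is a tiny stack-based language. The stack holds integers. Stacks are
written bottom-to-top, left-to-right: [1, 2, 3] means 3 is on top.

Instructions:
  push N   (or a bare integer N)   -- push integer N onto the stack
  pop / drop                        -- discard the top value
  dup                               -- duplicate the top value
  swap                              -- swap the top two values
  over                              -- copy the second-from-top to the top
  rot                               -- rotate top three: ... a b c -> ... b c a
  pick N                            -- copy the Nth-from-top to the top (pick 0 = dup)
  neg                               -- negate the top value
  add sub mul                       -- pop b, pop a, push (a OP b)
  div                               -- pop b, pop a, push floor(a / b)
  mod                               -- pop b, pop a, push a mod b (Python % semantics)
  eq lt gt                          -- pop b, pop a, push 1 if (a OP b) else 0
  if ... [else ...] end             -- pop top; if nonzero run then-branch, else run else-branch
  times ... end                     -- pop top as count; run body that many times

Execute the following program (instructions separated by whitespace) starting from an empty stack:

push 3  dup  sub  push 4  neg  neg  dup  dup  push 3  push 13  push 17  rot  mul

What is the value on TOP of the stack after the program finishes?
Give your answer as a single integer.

Answer: 51

Derivation:
After 'push 3': [3]
After 'dup': [3, 3]
After 'sub': [0]
After 'push 4': [0, 4]
After 'neg': [0, -4]
After 'neg': [0, 4]
After 'dup': [0, 4, 4]
After 'dup': [0, 4, 4, 4]
After 'push 3': [0, 4, 4, 4, 3]
After 'push 13': [0, 4, 4, 4, 3, 13]
After 'push 17': [0, 4, 4, 4, 3, 13, 17]
After 'rot': [0, 4, 4, 4, 13, 17, 3]
After 'mul': [0, 4, 4, 4, 13, 51]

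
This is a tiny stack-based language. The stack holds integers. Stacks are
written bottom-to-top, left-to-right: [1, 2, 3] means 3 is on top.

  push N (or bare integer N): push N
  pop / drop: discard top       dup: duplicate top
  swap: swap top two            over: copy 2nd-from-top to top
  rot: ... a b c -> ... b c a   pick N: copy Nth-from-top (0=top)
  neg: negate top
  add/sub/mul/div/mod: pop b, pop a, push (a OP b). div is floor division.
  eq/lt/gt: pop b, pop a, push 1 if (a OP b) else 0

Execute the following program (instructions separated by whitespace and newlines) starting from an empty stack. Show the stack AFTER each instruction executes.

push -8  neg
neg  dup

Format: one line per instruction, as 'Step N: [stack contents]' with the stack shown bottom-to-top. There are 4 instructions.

Step 1: [-8]
Step 2: [8]
Step 3: [-8]
Step 4: [-8, -8]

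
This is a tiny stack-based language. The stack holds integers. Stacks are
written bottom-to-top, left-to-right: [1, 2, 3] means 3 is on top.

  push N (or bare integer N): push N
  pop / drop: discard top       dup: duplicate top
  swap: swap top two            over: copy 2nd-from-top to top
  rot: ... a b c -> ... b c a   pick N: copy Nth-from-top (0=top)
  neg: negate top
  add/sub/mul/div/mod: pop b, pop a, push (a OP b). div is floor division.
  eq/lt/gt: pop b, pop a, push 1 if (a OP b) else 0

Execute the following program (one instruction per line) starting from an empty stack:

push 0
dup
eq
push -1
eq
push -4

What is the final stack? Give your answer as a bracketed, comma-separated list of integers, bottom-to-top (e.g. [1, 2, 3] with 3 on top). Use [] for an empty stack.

Answer: [0, -4]

Derivation:
After 'push 0': [0]
After 'dup': [0, 0]
After 'eq': [1]
After 'push -1': [1, -1]
After 'eq': [0]
After 'push -4': [0, -4]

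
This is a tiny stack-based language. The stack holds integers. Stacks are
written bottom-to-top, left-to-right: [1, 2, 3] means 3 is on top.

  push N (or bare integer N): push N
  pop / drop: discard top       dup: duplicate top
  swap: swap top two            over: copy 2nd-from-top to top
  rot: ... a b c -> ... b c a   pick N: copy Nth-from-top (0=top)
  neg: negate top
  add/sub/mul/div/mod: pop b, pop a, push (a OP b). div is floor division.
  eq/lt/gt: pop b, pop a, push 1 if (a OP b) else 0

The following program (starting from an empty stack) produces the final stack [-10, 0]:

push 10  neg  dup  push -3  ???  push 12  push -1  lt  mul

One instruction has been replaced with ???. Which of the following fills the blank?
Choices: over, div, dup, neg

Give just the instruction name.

Answer: div

Derivation:
Stack before ???: [-10, -10, -3]
Stack after ???:  [-10, 3]
Checking each choice:
  over: produces [-10, -10, -3, 0]
  div: MATCH
  dup: produces [-10, -10, -3, 0]
  neg: produces [-10, -10, 0]


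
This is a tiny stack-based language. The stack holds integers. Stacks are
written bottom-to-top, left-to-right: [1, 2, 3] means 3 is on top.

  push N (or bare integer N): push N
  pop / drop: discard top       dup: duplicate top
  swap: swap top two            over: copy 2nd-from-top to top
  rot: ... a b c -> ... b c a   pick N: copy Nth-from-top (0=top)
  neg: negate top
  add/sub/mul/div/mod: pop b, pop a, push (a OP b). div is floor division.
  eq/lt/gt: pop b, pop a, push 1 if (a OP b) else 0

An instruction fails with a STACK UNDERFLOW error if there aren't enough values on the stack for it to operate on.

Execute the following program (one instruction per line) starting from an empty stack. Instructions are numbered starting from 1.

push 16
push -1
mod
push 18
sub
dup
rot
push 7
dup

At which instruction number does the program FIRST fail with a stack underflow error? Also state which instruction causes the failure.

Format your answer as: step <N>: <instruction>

Answer: step 7: rot

Derivation:
Step 1 ('push 16'): stack = [16], depth = 1
Step 2 ('push -1'): stack = [16, -1], depth = 2
Step 3 ('mod'): stack = [0], depth = 1
Step 4 ('push 18'): stack = [0, 18], depth = 2
Step 5 ('sub'): stack = [-18], depth = 1
Step 6 ('dup'): stack = [-18, -18], depth = 2
Step 7 ('rot'): needs 3 value(s) but depth is 2 — STACK UNDERFLOW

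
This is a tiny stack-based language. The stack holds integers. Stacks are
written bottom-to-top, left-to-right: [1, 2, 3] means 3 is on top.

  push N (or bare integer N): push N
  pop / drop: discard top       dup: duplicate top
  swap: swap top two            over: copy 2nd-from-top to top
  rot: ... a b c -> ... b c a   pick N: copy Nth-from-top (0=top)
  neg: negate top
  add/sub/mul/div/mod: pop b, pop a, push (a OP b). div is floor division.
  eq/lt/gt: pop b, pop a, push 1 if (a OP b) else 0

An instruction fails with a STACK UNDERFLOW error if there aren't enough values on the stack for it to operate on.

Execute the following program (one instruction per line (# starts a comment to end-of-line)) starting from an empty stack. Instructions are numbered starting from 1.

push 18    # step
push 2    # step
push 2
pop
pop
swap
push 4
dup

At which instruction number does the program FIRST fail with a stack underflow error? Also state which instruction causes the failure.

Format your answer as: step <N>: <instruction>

Answer: step 6: swap

Derivation:
Step 1 ('push 18'): stack = [18], depth = 1
Step 2 ('push 2'): stack = [18, 2], depth = 2
Step 3 ('push 2'): stack = [18, 2, 2], depth = 3
Step 4 ('pop'): stack = [18, 2], depth = 2
Step 5 ('pop'): stack = [18], depth = 1
Step 6 ('swap'): needs 2 value(s) but depth is 1 — STACK UNDERFLOW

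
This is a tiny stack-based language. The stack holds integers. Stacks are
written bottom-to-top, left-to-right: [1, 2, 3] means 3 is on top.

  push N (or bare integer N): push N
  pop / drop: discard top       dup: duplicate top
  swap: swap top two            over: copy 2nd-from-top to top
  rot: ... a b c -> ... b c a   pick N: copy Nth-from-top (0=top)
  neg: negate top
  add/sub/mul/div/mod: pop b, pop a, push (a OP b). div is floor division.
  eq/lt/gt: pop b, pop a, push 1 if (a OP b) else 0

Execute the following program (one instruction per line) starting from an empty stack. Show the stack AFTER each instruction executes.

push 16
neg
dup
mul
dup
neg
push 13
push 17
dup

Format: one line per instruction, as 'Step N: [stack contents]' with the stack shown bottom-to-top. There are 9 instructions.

Step 1: [16]
Step 2: [-16]
Step 3: [-16, -16]
Step 4: [256]
Step 5: [256, 256]
Step 6: [256, -256]
Step 7: [256, -256, 13]
Step 8: [256, -256, 13, 17]
Step 9: [256, -256, 13, 17, 17]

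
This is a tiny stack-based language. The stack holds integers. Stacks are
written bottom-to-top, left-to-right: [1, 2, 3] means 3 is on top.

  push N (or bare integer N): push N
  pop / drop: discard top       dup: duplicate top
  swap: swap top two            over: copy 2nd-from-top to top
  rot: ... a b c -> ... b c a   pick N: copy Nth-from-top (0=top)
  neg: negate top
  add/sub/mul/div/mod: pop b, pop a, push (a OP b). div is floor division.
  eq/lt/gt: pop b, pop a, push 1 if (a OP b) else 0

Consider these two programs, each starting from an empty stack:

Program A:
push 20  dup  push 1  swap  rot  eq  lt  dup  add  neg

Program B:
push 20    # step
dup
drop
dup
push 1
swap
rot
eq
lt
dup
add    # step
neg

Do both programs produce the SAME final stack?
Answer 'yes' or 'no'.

Program A trace:
  After 'push 20': [20]
  After 'dup': [20, 20]
  After 'push 1': [20, 20, 1]
  After 'swap': [20, 1, 20]
  After 'rot': [1, 20, 20]
  After 'eq': [1, 1]
  After 'lt': [0]
  After 'dup': [0, 0]
  After 'add': [0]
  After 'neg': [0]
Program A final stack: [0]

Program B trace:
  After 'push 20': [20]
  After 'dup': [20, 20]
  After 'drop': [20]
  After 'dup': [20, 20]
  After 'push 1': [20, 20, 1]
  After 'swap': [20, 1, 20]
  After 'rot': [1, 20, 20]
  After 'eq': [1, 1]
  After 'lt': [0]
  After 'dup': [0, 0]
  After 'add': [0]
  After 'neg': [0]
Program B final stack: [0]
Same: yes

Answer: yes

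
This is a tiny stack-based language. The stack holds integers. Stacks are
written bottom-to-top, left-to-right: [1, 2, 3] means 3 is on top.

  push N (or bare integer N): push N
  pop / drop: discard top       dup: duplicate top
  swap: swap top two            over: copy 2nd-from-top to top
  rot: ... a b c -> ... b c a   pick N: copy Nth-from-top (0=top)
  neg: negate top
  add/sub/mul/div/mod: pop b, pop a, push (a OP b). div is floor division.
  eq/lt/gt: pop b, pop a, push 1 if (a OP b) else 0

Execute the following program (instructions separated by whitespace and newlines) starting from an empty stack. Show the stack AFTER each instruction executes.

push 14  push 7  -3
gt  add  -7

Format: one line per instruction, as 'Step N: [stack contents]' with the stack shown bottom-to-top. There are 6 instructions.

Step 1: [14]
Step 2: [14, 7]
Step 3: [14, 7, -3]
Step 4: [14, 1]
Step 5: [15]
Step 6: [15, -7]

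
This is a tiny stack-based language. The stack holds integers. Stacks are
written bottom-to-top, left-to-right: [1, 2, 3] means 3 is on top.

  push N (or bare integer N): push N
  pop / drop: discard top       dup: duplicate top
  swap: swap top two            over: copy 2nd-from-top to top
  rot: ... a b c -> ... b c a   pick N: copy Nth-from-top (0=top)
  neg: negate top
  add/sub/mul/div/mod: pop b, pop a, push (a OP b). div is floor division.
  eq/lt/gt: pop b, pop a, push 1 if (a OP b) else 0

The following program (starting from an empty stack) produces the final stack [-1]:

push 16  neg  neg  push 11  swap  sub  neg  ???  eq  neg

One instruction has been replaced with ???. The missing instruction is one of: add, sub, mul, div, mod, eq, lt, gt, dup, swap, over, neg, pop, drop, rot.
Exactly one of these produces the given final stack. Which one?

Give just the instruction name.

Stack before ???: [5]
Stack after ???:  [5, 5]
The instruction that transforms [5] -> [5, 5] is: dup

Answer: dup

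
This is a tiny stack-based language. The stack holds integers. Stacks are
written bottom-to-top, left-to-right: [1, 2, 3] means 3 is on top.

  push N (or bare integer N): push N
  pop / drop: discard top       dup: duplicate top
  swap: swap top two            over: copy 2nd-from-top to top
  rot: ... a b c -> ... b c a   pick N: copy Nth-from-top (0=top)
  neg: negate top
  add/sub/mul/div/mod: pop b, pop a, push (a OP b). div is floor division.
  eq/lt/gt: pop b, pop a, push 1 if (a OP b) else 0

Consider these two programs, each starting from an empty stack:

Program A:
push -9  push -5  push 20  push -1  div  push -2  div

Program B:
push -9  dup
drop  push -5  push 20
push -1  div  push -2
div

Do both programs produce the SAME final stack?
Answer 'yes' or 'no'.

Program A trace:
  After 'push -9': [-9]
  After 'push -5': [-9, -5]
  After 'push 20': [-9, -5, 20]
  After 'push -1': [-9, -5, 20, -1]
  After 'div': [-9, -5, -20]
  After 'push -2': [-9, -5, -20, -2]
  After 'div': [-9, -5, 10]
Program A final stack: [-9, -5, 10]

Program B trace:
  After 'push -9': [-9]
  After 'dup': [-9, -9]
  After 'drop': [-9]
  After 'push -5': [-9, -5]
  After 'push 20': [-9, -5, 20]
  After 'push -1': [-9, -5, 20, -1]
  After 'div': [-9, -5, -20]
  After 'push -2': [-9, -5, -20, -2]
  After 'div': [-9, -5, 10]
Program B final stack: [-9, -5, 10]
Same: yes

Answer: yes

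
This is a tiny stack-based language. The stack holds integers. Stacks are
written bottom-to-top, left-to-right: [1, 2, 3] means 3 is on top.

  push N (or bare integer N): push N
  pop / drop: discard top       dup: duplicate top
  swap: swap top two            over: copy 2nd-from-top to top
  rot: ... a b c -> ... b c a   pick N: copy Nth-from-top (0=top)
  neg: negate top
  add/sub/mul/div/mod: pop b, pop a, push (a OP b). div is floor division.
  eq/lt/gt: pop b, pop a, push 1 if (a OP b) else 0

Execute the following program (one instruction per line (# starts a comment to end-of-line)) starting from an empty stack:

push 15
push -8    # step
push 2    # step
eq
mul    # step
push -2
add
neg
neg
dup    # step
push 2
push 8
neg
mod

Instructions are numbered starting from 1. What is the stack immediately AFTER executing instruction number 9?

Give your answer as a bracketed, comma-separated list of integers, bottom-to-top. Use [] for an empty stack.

Step 1 ('push 15'): [15]
Step 2 ('push -8'): [15, -8]
Step 3 ('push 2'): [15, -8, 2]
Step 4 ('eq'): [15, 0]
Step 5 ('mul'): [0]
Step 6 ('push -2'): [0, -2]
Step 7 ('add'): [-2]
Step 8 ('neg'): [2]
Step 9 ('neg'): [-2]

Answer: [-2]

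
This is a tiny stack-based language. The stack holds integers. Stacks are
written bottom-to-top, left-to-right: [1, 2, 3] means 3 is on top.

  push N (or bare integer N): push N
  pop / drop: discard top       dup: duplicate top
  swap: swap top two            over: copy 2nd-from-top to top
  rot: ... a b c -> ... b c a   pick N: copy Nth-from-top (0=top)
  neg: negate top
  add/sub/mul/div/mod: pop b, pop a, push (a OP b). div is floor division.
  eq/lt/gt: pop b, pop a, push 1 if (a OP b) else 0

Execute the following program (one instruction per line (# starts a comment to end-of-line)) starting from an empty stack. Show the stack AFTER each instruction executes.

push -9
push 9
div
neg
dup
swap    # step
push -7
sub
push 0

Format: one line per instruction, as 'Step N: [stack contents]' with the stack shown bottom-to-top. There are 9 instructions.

Step 1: [-9]
Step 2: [-9, 9]
Step 3: [-1]
Step 4: [1]
Step 5: [1, 1]
Step 6: [1, 1]
Step 7: [1, 1, -7]
Step 8: [1, 8]
Step 9: [1, 8, 0]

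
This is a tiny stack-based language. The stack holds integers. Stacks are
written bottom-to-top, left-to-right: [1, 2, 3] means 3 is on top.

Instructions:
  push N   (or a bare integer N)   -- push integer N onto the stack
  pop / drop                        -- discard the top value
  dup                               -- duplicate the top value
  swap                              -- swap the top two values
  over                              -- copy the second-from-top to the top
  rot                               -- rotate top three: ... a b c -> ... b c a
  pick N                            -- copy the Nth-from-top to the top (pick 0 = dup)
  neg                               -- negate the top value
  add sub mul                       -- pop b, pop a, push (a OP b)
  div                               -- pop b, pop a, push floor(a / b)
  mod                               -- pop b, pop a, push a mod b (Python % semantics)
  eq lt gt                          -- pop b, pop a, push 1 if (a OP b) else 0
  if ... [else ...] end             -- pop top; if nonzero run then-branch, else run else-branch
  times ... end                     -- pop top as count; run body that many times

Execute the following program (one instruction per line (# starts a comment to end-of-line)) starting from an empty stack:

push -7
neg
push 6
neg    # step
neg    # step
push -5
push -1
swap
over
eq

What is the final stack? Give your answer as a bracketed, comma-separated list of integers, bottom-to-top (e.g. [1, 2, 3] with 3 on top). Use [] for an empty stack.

Answer: [7, 6, -1, 0]

Derivation:
After 'push -7': [-7]
After 'neg': [7]
After 'push 6': [7, 6]
After 'neg': [7, -6]
After 'neg': [7, 6]
After 'push -5': [7, 6, -5]
After 'push -1': [7, 6, -5, -1]
After 'swap': [7, 6, -1, -5]
After 'over': [7, 6, -1, -5, -1]
After 'eq': [7, 6, -1, 0]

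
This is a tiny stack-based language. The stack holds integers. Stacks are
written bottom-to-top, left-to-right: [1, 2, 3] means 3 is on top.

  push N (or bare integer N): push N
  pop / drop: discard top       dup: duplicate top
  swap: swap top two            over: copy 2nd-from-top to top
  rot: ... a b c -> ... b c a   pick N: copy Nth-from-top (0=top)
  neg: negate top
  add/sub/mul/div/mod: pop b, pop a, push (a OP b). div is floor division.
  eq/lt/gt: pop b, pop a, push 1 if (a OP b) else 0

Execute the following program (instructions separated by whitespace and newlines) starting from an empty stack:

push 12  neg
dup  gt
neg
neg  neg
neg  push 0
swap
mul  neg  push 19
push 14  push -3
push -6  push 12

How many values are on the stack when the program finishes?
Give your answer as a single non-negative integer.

After 'push 12': stack = [12] (depth 1)
After 'neg': stack = [-12] (depth 1)
After 'dup': stack = [-12, -12] (depth 2)
After 'gt': stack = [0] (depth 1)
After 'neg': stack = [0] (depth 1)
After 'neg': stack = [0] (depth 1)
After 'neg': stack = [0] (depth 1)
After 'neg': stack = [0] (depth 1)
After 'push 0': stack = [0, 0] (depth 2)
After 'swap': stack = [0, 0] (depth 2)
After 'mul': stack = [0] (depth 1)
After 'neg': stack = [0] (depth 1)
After 'push 19': stack = [0, 19] (depth 2)
After 'push 14': stack = [0, 19, 14] (depth 3)
After 'push -3': stack = [0, 19, 14, -3] (depth 4)
After 'push -6': stack = [0, 19, 14, -3, -6] (depth 5)
After 'push 12': stack = [0, 19, 14, -3, -6, 12] (depth 6)

Answer: 6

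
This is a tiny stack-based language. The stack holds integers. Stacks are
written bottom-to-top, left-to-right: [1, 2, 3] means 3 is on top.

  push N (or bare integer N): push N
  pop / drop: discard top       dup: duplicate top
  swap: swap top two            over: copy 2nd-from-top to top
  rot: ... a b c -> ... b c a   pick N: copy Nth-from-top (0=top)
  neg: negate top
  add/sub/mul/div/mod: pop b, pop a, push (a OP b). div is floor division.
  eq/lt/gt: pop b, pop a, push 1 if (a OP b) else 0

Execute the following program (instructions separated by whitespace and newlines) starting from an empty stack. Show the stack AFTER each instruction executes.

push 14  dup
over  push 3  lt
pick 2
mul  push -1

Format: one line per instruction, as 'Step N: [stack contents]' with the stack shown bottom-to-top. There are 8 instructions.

Step 1: [14]
Step 2: [14, 14]
Step 3: [14, 14, 14]
Step 4: [14, 14, 14, 3]
Step 5: [14, 14, 0]
Step 6: [14, 14, 0, 14]
Step 7: [14, 14, 0]
Step 8: [14, 14, 0, -1]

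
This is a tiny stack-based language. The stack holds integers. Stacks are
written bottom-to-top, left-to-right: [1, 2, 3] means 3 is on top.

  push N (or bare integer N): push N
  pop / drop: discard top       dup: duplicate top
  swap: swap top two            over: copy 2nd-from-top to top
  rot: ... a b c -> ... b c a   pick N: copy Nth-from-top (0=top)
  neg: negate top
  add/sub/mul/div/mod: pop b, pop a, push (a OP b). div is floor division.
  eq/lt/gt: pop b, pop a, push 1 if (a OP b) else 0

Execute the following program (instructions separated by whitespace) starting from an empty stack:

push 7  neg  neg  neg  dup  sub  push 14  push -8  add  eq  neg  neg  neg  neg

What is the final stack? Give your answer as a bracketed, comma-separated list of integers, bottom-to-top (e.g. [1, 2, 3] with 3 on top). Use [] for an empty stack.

Answer: [0]

Derivation:
After 'push 7': [7]
After 'neg': [-7]
After 'neg': [7]
After 'neg': [-7]
After 'dup': [-7, -7]
After 'sub': [0]
After 'push 14': [0, 14]
After 'push -8': [0, 14, -8]
After 'add': [0, 6]
After 'eq': [0]
After 'neg': [0]
After 'neg': [0]
After 'neg': [0]
After 'neg': [0]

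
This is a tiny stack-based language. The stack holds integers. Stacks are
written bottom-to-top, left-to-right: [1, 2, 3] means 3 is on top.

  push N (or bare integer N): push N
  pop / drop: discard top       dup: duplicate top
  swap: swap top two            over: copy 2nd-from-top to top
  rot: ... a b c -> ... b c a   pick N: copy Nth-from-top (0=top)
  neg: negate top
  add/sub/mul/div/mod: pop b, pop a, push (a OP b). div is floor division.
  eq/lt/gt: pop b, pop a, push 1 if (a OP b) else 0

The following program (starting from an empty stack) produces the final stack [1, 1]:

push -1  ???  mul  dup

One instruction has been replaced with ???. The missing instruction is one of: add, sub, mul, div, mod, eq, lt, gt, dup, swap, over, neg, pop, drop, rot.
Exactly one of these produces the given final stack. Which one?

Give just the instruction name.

Answer: dup

Derivation:
Stack before ???: [-1]
Stack after ???:  [-1, -1]
The instruction that transforms [-1] -> [-1, -1] is: dup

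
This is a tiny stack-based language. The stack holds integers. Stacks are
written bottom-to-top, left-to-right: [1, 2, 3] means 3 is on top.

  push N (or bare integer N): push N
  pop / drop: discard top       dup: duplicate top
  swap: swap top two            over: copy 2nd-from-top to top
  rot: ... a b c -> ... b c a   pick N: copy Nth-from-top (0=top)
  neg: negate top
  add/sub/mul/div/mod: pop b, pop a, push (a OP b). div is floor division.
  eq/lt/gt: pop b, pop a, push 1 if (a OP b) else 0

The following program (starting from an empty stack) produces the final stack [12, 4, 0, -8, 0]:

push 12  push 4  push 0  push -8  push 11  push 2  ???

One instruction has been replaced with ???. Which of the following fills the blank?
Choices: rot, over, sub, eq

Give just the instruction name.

Answer: eq

Derivation:
Stack before ???: [12, 4, 0, -8, 11, 2]
Stack after ???:  [12, 4, 0, -8, 0]
Checking each choice:
  rot: produces [12, 4, 0, 11, 2, -8]
  over: produces [12, 4, 0, -8, 11, 2, 11]
  sub: produces [12, 4, 0, -8, 9]
  eq: MATCH


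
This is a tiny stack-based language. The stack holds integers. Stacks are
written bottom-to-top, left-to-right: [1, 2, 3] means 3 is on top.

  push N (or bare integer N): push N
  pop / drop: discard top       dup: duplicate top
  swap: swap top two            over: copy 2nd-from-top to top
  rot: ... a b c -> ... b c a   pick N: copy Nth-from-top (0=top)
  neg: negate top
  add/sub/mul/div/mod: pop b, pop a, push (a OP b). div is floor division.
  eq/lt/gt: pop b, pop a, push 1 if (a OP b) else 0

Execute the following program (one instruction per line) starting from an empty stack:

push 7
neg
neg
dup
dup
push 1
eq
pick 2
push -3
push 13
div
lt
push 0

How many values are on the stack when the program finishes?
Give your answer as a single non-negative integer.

After 'push 7': stack = [7] (depth 1)
After 'neg': stack = [-7] (depth 1)
After 'neg': stack = [7] (depth 1)
After 'dup': stack = [7, 7] (depth 2)
After 'dup': stack = [7, 7, 7] (depth 3)
After 'push 1': stack = [7, 7, 7, 1] (depth 4)
After 'eq': stack = [7, 7, 0] (depth 3)
After 'pick 2': stack = [7, 7, 0, 7] (depth 4)
After 'push -3': stack = [7, 7, 0, 7, -3] (depth 5)
After 'push 13': stack = [7, 7, 0, 7, -3, 13] (depth 6)
After 'div': stack = [7, 7, 0, 7, -1] (depth 5)
After 'lt': stack = [7, 7, 0, 0] (depth 4)
After 'push 0': stack = [7, 7, 0, 0, 0] (depth 5)

Answer: 5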